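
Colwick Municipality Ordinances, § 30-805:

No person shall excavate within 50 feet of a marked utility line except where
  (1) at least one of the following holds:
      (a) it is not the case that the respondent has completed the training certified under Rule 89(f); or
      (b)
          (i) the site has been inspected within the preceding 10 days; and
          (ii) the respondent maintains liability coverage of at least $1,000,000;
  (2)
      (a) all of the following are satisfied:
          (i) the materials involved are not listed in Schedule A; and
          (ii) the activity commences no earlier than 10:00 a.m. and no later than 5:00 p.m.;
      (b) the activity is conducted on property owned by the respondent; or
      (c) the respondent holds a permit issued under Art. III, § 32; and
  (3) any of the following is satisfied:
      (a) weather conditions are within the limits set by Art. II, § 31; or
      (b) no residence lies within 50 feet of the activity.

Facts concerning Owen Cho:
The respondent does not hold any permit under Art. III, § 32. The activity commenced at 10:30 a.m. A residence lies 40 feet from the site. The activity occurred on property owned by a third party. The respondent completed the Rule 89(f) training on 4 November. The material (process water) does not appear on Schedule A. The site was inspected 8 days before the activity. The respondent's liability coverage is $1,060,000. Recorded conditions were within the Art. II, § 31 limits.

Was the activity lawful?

Yes — lawful.

(a) not (training certified) — not met.
(i) site inspected — satisfied.
(ii) coverage ≥ $1,000,000 — satisfied.
So (b) is satisfied (T AND T).
So (1) is satisfied (F OR T).
(i) not (Schedule A material) — met.
(ii) start within hours — satisfied.
(a) = T AND T = true.
(b) own property — not satisfied.
(c) holds permit — not met.
So (2) is satisfied (T OR F OR F).
(a) weather ok — satisfied.
(b) no residence in 50 ft — not met.
(3): T OR F → true.
Overall: T AND T AND T → true.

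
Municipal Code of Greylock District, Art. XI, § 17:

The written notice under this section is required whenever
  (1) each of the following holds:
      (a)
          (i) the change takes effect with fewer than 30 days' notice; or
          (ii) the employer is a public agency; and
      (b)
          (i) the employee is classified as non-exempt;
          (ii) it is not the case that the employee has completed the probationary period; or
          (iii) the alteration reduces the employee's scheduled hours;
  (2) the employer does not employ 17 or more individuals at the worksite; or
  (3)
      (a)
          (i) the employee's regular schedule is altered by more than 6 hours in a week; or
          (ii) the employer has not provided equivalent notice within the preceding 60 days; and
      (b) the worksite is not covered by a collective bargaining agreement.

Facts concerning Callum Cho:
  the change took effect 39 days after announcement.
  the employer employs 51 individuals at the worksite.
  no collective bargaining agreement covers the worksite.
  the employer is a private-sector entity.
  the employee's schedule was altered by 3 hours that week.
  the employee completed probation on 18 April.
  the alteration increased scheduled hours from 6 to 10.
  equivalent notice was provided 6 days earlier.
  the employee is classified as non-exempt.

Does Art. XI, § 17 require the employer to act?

(i) < 30 days' notice — fails.
(ii) public agency — fails.
So (a) is not satisfied (F OR F).
(i) non-exempt — holds.
(ii) not (past probation) — not met.
(iii) hours reduced — not met.
(b) = T OR F OR F = true.
(1): F AND T → false.
(2) not (≥ 17 at site) — fails.
(i) schedule shift > 6h — not met.
(ii) no recent notice — not met.
(a) = F OR F = false.
(b) no CBA — holds.
(3) = F AND T = false.
Overall: F OR F OR F → false.

No — not required.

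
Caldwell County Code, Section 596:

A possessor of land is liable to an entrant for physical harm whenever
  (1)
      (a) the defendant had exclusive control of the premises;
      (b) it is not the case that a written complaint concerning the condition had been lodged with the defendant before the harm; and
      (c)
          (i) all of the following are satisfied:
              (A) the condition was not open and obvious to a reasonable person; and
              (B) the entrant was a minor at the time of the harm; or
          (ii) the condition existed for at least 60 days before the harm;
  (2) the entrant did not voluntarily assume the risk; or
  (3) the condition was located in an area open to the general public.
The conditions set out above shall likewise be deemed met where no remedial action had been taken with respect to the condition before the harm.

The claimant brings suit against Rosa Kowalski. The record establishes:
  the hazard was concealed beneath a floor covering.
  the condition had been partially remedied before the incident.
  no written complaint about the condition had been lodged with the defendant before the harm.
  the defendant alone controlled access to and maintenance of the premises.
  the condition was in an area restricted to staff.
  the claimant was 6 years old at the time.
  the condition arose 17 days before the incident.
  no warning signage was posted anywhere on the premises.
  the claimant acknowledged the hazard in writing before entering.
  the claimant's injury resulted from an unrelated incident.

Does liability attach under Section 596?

Yes — liable.

(a) exclusive control — satisfied.
(b) not (complaint lodged) — holds.
(A) not open/obvious — met.
(B) entrant a minor — met.
(i): T AND T → true.
(ii) condition ≥60 days old — fails.
(c): T OR F → true.
(1): T AND T AND T → true.
(2) no assumed risk — not met.
(3) public area — not satisfied.
Overall = T OR F OR F = true.
Exception (no remedial action) — not satisfied.
Result: main true OR exception false → true.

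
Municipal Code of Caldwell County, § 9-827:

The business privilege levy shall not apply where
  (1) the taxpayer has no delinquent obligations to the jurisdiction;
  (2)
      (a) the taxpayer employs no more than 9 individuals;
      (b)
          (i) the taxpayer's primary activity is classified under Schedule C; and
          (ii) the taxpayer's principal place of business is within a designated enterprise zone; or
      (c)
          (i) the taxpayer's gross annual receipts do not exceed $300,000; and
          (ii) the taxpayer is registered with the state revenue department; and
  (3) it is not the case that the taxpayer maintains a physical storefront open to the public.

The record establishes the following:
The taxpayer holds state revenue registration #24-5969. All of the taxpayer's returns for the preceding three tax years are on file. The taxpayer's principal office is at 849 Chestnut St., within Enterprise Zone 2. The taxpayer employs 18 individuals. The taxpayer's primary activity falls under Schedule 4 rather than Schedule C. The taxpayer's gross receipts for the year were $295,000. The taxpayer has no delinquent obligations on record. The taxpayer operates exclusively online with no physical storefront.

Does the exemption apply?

Yes — exempt.

(1) no delinquency — holds.
(a) ≤ 9 employees — not satisfied.
(i) Schedule C activity — not met.
(ii) in enterprise zone — satisfied.
(b) = F AND T = false.
(i) receipts ≤ $300,000 — met.
(ii) state-registered — met.
(c): T AND T → true.
(2): F OR F OR T → true.
(3) not (has storefront) — satisfied.
Overall = T AND T AND T = true.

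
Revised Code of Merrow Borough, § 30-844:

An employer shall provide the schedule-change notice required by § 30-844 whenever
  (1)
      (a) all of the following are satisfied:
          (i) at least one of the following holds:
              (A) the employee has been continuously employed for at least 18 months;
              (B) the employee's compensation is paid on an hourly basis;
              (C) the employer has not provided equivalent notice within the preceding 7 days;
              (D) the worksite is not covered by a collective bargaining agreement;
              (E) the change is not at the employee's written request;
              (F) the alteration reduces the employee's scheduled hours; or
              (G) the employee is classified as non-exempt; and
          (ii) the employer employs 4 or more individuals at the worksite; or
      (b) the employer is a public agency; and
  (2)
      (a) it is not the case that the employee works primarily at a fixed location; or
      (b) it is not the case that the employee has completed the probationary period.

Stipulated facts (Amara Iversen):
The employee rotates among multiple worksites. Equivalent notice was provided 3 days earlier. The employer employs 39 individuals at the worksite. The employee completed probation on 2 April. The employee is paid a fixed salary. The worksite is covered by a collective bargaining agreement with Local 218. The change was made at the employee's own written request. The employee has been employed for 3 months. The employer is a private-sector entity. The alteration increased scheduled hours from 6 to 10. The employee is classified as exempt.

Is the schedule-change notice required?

(A) tenure ≥ 18 mo. — not satisfied.
(B) hourly-paid — not met.
(C) no recent notice — fails.
(D) no CBA — not satisfied.
(E) not employee-requested — not met.
(F) hours reduced — fails.
(G) non-exempt — not met.
(i) = F OR F OR F OR F OR F OR F OR F = false.
(ii) ≥ 4 at site — holds.
(a) = F AND T = false.
(b) public agency — not met.
(1) = F OR F = false.
(a) not (fixed location) — holds.
(b) not (past probation) — not satisfied.
(2): T OR F → true.
Overall = F AND T = false.

No — not required.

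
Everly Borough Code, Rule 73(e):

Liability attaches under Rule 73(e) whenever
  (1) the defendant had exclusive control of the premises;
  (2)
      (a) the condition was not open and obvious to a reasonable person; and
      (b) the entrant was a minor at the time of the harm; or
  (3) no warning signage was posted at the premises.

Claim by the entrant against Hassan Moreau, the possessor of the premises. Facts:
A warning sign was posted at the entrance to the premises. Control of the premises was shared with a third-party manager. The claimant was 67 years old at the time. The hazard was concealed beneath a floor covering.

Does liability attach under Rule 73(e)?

No — not liable.

(1) exclusive control — not satisfied.
(a) not open/obvious — satisfied.
(b) entrant a minor — not met.
(2) = T AND F = false.
(3) no signage posted — fails.
Overall: F OR F OR F → false.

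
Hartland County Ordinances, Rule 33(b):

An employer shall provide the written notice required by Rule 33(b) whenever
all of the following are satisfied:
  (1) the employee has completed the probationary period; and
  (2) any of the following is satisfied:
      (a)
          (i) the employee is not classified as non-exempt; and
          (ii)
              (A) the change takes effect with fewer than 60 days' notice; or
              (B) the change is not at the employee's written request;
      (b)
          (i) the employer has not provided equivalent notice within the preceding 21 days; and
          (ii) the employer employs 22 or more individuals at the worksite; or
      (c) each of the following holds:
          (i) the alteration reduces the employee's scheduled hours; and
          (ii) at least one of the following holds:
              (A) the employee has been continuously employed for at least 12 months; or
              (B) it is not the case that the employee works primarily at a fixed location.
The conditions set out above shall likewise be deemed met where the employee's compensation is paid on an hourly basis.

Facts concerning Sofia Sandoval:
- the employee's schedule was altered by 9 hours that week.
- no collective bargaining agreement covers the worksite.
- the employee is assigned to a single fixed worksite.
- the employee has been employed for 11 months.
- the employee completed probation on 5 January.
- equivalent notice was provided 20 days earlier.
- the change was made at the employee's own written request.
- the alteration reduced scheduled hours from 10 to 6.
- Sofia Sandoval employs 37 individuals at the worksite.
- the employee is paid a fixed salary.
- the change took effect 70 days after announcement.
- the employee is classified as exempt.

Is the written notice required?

No — not required.

(1) past probation — holds.
(i) not (non-exempt) — holds.
(A) < 60 days' notice — not met.
(B) not employee-requested — not satisfied.
So (ii) is not satisfied (F OR F).
(a) = T AND F = false.
(i) no recent notice — not met.
(ii) ≥ 22 at site — satisfied.
So (b) is not satisfied (F AND T).
(i) hours reduced — satisfied.
(A) tenure ≥ 12 mo. — not met.
(B) not (fixed location) — fails.
(ii): F OR F → false.
(c): T AND F → false.
So (2) is not satisfied (F OR F OR F).
So Overall is not satisfied (T AND F).
Exception (hourly-paid) — not satisfied.
Result: main false OR exception false → false.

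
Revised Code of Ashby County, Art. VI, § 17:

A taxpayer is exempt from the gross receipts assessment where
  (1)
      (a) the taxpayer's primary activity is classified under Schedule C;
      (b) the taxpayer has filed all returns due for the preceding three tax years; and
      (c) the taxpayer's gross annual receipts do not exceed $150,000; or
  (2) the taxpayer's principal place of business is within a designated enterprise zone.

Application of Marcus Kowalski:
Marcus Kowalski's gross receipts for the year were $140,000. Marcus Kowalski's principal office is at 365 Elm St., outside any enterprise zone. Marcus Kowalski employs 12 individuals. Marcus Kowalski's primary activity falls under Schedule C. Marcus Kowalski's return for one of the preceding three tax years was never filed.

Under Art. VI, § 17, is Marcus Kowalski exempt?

(a) Schedule C activity — holds.
(b) returns current — fails.
(c) receipts ≤ $150,000 — holds.
(1) = T AND F AND T = false.
(2) in enterprise zone — fails.
So Overall is not satisfied (F OR F).

No — not exempt.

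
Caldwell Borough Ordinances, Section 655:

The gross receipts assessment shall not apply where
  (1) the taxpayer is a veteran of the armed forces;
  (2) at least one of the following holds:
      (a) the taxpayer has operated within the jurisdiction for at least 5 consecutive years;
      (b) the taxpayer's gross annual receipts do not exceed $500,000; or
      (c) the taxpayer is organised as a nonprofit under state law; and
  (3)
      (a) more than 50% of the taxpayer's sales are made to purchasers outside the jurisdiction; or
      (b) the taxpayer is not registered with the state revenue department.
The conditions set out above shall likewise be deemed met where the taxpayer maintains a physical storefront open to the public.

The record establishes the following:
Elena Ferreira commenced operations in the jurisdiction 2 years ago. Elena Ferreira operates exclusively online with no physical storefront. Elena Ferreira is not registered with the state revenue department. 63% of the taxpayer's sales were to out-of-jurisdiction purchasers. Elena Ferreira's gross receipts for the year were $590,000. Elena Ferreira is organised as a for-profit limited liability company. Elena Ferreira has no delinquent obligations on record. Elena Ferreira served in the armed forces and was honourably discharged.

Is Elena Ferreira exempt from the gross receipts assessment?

(1) veteran — satisfied.
(a) ≥ 5 yrs in jurisdiction — fails.
(b) receipts ≤ $500,000 — not satisfied.
(c) nonprofit — not satisfied.
(2): F OR F OR F → false.
(a) >50% out-of-jur. sales — holds.
(b) not (state-registered) — satisfied.
So (3) is satisfied (T OR T).
Overall: T AND F AND T → false.
Exception (has storefront) — not satisfied.
Result: main false OR exception false → false.

No — not exempt.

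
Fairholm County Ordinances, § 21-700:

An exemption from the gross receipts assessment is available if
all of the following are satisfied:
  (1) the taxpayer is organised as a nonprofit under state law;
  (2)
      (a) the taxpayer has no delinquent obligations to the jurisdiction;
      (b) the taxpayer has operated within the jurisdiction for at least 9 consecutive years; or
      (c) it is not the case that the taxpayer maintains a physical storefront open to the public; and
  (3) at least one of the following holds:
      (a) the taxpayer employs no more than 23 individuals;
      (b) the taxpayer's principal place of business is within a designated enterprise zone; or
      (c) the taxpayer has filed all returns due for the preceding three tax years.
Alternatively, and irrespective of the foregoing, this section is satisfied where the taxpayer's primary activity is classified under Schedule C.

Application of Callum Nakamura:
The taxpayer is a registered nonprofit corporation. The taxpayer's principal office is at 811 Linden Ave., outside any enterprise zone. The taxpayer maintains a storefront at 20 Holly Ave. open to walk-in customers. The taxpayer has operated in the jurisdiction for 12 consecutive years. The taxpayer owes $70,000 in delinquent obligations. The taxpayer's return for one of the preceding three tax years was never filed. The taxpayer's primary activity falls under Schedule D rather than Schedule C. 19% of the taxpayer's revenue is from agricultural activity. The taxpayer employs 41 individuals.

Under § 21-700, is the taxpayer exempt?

(1) nonprofit — satisfied.
(a) no delinquency — fails.
(b) ≥ 9 yrs in jurisdiction — holds.
(c) not (has storefront) — not satisfied.
So (2) is satisfied (F OR T OR F).
(a) ≤ 23 employees — fails.
(b) in enterprise zone — not satisfied.
(c) returns current — not satisfied.
So (3) is not satisfied (F OR F OR F).
So Overall is not satisfied (T AND T AND F).
Exception (Schedule C activity) — not satisfied.
Result: main false OR exception false → false.

No — not exempt.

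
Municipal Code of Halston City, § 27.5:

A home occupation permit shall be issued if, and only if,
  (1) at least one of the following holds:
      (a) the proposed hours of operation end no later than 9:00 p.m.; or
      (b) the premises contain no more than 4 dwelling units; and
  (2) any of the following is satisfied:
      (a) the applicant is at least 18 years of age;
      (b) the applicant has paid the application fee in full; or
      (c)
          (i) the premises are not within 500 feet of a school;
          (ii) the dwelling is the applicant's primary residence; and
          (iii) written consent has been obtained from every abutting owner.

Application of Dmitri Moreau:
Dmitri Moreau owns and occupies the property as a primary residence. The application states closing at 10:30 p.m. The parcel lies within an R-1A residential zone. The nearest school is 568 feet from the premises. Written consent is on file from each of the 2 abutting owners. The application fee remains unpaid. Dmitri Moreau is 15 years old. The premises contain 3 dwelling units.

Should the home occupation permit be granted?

(a) closes by 9 p.m. — not met.
(b) ≤ 4 units — holds.
So (1) is satisfied (F OR T).
(a) age ≥ 18 — fails.
(b) fee paid — not satisfied.
(i) ≥500 ft from school — met.
(ii) primary residence — holds.
(iii) all abutters consent — met.
(c): T AND T AND T → true.
(2) = F OR F OR T = true.
Overall: T AND T → true.

Yes — granted.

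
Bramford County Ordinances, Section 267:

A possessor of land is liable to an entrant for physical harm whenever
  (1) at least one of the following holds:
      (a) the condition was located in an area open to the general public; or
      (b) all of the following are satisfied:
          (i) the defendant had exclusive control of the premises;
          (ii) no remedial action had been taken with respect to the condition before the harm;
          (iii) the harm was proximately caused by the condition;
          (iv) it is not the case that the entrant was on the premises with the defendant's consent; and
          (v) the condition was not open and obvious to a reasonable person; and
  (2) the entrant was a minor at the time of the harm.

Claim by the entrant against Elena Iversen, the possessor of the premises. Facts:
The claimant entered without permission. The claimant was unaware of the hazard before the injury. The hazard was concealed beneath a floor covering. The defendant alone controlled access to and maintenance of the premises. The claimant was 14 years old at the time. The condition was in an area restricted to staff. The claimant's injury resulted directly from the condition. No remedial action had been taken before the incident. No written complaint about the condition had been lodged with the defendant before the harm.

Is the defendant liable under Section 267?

(a) public area — not met.
(i) exclusive control — holds.
(ii) no remedial action — holds.
(iii) proximate cause — met.
(iv) not (consent to enter) — satisfied.
(v) not open/obvious — met.
So (b) is satisfied (T AND T AND T AND T AND T).
(1): F OR T → true.
(2) entrant a minor — holds.
So Overall is satisfied (T AND T).

Yes — liable.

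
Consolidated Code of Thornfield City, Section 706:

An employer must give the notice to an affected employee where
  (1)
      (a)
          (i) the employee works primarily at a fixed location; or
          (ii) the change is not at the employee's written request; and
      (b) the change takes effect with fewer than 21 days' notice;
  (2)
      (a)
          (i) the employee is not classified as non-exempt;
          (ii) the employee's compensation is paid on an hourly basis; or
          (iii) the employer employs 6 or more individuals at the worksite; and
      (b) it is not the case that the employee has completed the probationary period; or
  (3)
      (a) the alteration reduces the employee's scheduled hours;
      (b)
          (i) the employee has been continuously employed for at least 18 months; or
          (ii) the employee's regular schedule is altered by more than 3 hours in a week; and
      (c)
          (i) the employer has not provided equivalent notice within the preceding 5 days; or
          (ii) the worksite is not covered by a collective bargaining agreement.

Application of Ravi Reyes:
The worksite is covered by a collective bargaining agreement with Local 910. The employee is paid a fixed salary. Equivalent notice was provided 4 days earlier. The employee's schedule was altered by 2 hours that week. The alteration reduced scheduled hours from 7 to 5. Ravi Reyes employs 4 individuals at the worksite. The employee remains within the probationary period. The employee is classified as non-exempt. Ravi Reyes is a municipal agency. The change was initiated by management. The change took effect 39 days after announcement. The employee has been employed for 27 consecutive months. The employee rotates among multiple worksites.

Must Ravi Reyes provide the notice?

(i) fixed location — fails.
(ii) not employee-requested — met.
(a): F OR T → true.
(b) < 21 days' notice — fails.
So (1) is not satisfied (T AND F).
(i) not (non-exempt) — not met.
(ii) hourly-paid — fails.
(iii) ≥ 6 at site — fails.
So (a) is not satisfied (F OR F OR F).
(b) not (past probation) — holds.
(2) = F AND T = false.
(a) hours reduced — satisfied.
(i) tenure ≥ 18 mo. — satisfied.
(ii) schedule shift > 3h — fails.
So (b) is satisfied (T OR F).
(i) no recent notice — fails.
(ii) no CBA — not satisfied.
(c): F OR F → false.
(3) = T AND T AND F = false.
So Overall is not satisfied (F OR F OR F).

No — not required.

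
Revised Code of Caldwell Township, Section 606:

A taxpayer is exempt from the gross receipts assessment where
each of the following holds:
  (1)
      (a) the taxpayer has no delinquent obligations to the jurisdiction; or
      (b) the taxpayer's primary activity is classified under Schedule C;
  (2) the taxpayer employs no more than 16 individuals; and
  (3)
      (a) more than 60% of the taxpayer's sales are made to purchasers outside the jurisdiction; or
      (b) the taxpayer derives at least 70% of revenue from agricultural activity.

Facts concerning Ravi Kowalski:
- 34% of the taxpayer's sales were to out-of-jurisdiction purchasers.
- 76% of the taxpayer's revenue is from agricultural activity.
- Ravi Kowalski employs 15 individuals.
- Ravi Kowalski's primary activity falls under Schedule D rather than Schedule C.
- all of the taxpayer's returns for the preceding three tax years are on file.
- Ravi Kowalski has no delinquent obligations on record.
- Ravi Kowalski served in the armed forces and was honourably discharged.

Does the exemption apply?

(a) no delinquency — satisfied.
(b) Schedule C activity — fails.
So (1) is satisfied (T OR F).
(2) ≤ 16 employees — met.
(a) >60% out-of-jur. sales — fails.
(b) ≥70% agricultural — holds.
So (3) is satisfied (F OR T).
Overall = T AND T AND T = true.

Yes — exempt.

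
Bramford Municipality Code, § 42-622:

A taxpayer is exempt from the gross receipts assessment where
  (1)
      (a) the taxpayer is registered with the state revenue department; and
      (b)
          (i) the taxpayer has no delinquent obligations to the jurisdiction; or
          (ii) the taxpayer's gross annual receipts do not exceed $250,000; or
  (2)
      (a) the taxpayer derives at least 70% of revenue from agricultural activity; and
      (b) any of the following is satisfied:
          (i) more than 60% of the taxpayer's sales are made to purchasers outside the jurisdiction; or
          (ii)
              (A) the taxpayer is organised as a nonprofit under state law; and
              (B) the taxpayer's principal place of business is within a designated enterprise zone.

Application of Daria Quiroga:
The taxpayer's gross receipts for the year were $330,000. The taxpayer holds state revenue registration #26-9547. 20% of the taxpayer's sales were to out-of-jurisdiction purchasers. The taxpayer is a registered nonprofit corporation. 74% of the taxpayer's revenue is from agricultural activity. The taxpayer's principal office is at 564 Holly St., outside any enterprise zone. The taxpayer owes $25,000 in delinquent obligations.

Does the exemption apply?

(a) state-registered — satisfied.
(i) no delinquency — fails.
(ii) receipts ≤ $250,000 — not met.
(b): F OR F → false.
So (1) is not satisfied (T AND F).
(a) ≥70% agricultural — met.
(i) >60% out-of-jur. sales — not satisfied.
(A) nonprofit — satisfied.
(B) in enterprise zone — fails.
(ii) = T AND F = false.
(b) = F OR F = false.
So (2) is not satisfied (T AND F).
So Overall is not satisfied (F OR F).

No — not exempt.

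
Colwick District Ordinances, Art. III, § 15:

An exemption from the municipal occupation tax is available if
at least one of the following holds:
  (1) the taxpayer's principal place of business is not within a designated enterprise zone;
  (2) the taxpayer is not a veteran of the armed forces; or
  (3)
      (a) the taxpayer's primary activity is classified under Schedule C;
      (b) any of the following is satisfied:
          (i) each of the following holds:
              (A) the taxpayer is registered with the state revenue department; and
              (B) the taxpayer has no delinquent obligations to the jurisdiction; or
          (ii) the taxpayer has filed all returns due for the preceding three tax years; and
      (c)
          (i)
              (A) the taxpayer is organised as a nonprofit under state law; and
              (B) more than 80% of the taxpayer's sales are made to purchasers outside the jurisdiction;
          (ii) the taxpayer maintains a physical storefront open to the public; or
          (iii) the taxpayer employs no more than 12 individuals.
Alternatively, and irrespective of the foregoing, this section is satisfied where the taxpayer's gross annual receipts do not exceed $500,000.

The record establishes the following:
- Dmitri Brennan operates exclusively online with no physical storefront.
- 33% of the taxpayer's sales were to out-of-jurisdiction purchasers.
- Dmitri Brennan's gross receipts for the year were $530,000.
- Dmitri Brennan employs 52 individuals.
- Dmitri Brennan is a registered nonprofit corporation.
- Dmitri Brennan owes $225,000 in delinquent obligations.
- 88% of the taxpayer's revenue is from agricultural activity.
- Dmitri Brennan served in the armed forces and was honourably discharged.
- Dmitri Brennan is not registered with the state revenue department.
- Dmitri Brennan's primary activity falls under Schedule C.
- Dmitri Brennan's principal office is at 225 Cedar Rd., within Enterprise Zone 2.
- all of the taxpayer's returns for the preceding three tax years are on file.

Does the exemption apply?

No — not exempt.

(1) not (in enterprise zone) — not met.
(2) not (veteran) — not satisfied.
(a) Schedule C activity — holds.
(A) state-registered — fails.
(B) no delinquency — fails.
(i) = F AND F = false.
(ii) returns current — satisfied.
(b) = F OR T = true.
(A) nonprofit — satisfied.
(B) >80% out-of-jur. sales — not met.
(i) = T AND F = false.
(ii) has storefront — fails.
(iii) ≤ 12 employees — not satisfied.
(c): F OR F OR F → false.
(3): T AND T AND F → false.
Overall = F OR F OR F = false.
Exception (receipts ≤ $500,000) — not satisfied.
Result: main false OR exception false → false.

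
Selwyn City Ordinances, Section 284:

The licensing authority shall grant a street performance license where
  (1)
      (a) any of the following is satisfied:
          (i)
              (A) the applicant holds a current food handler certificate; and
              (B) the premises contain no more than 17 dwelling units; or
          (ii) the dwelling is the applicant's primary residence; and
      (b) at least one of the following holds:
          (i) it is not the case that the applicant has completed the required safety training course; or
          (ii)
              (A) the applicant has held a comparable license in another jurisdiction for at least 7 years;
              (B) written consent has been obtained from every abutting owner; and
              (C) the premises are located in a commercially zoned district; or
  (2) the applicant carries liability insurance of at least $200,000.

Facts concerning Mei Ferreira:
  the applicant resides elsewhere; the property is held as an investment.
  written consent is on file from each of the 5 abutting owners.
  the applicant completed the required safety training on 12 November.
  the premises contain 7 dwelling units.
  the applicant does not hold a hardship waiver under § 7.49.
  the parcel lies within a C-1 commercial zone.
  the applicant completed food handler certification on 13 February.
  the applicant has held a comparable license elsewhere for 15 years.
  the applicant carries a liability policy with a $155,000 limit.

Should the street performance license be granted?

(A) food handler cert. — met.
(B) ≤ 17 units — holds.
(i) = T AND T = true.
(ii) primary residence — fails.
(a) = T OR F = true.
(i) not (safety training) — fails.
(A) prior license ≥ 7 yr — holds.
(B) all abutters consent — holds.
(C) commercially zoned — met.
(ii): T AND T AND T → true.
So (b) is satisfied (F OR T).
(1): T AND T → true.
(2) insurance ≥ $200,000 — not met.
Overall: T OR F → true.

Yes — granted.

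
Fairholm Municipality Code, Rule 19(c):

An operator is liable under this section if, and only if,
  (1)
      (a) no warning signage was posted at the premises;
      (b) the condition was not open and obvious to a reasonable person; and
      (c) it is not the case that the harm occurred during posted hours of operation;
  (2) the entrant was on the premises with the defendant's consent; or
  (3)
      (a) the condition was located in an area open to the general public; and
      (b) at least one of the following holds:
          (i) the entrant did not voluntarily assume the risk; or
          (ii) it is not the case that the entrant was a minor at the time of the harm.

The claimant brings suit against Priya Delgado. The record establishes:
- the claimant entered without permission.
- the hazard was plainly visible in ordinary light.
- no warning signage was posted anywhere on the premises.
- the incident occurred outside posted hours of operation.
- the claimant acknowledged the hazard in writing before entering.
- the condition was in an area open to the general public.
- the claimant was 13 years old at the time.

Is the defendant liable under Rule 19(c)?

(a) no signage posted — met.
(b) not open/obvious — not met.
(c) not (during posted hours) — met.
So (1) is not satisfied (T AND F AND T).
(2) consent to enter — not satisfied.
(a) public area — met.
(i) no assumed risk — fails.
(ii) not (entrant a minor) — not satisfied.
(b) = F OR F = false.
(3) = T AND F = false.
Overall: F OR F OR F → false.

No — not liable.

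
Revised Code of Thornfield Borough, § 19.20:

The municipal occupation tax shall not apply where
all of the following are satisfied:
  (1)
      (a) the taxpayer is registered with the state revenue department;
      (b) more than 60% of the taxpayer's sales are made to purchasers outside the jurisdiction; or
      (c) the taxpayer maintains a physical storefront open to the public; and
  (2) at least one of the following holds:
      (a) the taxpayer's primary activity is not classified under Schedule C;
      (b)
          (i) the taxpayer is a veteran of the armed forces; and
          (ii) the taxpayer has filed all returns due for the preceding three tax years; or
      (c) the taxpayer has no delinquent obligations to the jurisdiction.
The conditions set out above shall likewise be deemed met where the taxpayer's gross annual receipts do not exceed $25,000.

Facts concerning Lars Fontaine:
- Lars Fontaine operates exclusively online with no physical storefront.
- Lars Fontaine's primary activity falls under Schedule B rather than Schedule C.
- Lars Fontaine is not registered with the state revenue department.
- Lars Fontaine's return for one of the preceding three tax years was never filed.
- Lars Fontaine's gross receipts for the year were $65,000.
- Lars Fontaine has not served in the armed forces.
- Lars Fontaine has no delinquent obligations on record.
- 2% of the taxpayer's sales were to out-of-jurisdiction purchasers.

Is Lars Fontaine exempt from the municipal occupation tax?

No — not exempt.

(a) state-registered — not met.
(b) >60% out-of-jur. sales — not satisfied.
(c) has storefront — not met.
(1): F OR F OR F → false.
(a) not (Schedule C activity) — met.
(i) veteran — fails.
(ii) returns current — not met.
(b): F AND F → false.
(c) no delinquency — satisfied.
(2): T OR F OR T → true.
Overall = F AND T = false.
Exception (receipts ≤ $25,000) — not satisfied.
Result: main false OR exception false → false.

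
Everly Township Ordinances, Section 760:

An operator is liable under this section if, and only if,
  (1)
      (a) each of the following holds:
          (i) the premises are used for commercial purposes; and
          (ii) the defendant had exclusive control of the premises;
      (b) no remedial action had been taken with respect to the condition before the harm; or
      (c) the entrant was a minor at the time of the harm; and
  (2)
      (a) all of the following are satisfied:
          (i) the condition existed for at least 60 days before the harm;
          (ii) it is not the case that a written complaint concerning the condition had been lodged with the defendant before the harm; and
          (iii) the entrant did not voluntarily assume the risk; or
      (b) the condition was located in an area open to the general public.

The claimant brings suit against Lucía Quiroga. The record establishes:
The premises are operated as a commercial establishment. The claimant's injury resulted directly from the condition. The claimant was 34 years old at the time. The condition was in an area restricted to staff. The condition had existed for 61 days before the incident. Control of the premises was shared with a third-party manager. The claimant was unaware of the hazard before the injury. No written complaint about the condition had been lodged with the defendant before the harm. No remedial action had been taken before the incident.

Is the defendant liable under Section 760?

Yes — liable.

(i) commercial use — met.
(ii) exclusive control — not satisfied.
(a) = T AND F = false.
(b) no remedial action — met.
(c) entrant a minor — not satisfied.
So (1) is satisfied (F OR T OR F).
(i) condition ≥60 days old — met.
(ii) not (complaint lodged) — met.
(iii) no assumed risk — met.
(a): T AND T AND T → true.
(b) public area — not satisfied.
(2) = T OR F = true.
Overall = T AND T = true.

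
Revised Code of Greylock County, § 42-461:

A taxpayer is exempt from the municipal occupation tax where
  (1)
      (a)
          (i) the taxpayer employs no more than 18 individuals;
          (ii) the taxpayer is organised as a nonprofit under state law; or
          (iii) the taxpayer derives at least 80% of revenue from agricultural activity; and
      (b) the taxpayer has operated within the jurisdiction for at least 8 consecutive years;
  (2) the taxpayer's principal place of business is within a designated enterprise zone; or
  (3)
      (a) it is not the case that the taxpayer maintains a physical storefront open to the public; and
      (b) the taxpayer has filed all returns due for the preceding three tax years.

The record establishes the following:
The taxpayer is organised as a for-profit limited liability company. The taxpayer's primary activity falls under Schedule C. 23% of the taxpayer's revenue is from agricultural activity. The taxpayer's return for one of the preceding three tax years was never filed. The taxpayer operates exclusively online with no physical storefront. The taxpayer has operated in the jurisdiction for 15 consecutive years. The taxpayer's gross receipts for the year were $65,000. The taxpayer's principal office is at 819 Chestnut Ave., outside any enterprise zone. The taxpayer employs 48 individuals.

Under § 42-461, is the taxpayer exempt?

No — not exempt.

(i) ≤ 18 employees — fails.
(ii) nonprofit — not satisfied.
(iii) ≥80% agricultural — fails.
(a): F OR F OR F → false.
(b) ≥ 8 yrs in jurisdiction — satisfied.
So (1) is not satisfied (F AND T).
(2) in enterprise zone — not satisfied.
(a) not (has storefront) — satisfied.
(b) returns current — not met.
(3) = T AND F = false.
So Overall is not satisfied (F OR F OR F).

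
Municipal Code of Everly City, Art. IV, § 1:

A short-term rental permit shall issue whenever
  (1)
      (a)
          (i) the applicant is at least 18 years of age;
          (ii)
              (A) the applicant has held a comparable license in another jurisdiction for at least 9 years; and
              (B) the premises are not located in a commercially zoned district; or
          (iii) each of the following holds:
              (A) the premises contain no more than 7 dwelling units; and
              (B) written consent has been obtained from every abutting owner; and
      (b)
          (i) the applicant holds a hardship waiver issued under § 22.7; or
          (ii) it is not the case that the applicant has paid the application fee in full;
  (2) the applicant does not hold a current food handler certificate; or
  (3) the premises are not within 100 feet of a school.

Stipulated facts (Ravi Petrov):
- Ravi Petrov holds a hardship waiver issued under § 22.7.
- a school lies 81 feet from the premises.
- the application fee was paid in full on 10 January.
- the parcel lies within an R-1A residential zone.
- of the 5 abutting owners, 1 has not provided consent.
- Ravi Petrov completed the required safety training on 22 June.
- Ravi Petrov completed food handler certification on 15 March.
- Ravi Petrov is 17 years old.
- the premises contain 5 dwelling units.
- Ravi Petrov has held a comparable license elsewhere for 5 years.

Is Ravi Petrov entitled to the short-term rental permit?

No — denied.

(i) age ≥ 18 — not satisfied.
(A) prior license ≥ 9 yr — fails.
(B) not (commercially zoned) — met.
So (ii) is not satisfied (F AND T).
(A) ≤ 7 units — satisfied.
(B) all abutters consent — fails.
So (iii) is not satisfied (T AND F).
(a) = F OR F OR F = false.
(i) hardship waiver — met.
(ii) not (fee paid) — not met.
(b) = T OR F = true.
(1): F AND T → false.
(2) not (food handler cert.) — fails.
(3) ≥100 ft from school — not satisfied.
Overall: F OR F OR F → false.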